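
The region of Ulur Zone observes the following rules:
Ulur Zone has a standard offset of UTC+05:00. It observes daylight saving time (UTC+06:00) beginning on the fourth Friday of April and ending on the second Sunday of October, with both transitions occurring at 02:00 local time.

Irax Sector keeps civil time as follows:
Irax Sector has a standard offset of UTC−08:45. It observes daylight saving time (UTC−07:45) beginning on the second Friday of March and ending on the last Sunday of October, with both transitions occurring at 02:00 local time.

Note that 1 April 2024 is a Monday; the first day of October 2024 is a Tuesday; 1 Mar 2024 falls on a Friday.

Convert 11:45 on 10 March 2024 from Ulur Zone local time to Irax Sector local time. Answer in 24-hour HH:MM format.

1 April 2024 is a Monday, so the first Friday is April 5 and the fourth is April 26.
1 October 2024 is a Tuesday, so the first Sunday is October 6 and the second is October 13.
10 March 2024 is outside the daylight-saving period (26 April – 13 October), so Ulur Zone is on standard time, UTC+05:00.
11:45 Ulur Zone − 5h = 06:45 UTC.
1 March 2024 is a Friday, so the first Friday is March 1 and the second is March 8.
1 October 2024 is a Tuesday, so Sundays fall on 6, 13, 20, 27; the last is October 27.
At the standard offset (UTC−08:45), 06:45 UTC − 8h45m = 22:00 Irax Sector standard time (rolling into the previous day, 9 March 2024).
The standard-time date in Irax Sector, 9 March 2024, lies within the daylight-saving period (8 March – 27 October), so Irax Sector is on daylight time, UTC−07:45.
06:45 UTC − 7h45m = 23:00 Irax Sector (rolling into the previous day, 9 March 2024).

23:00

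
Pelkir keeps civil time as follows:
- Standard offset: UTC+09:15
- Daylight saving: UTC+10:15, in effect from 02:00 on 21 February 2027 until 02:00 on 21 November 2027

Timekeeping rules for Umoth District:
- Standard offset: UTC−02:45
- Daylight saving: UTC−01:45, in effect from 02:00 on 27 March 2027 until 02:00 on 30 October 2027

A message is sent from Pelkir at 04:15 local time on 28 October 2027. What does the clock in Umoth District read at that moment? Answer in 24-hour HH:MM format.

28 October 2027 falls between 21 February and 21 November, so daylight saving is in effect and Pelkir is at UTC+10:15.
04:15 Pelkir − 10h15m = 18:00 UTC (rolling into the previous day, 27 October 2027).
At the standard offset (UTC−02:45), 18:00 UTC − 2h45m = 15:15 Umoth District standard time.
Daylight saving runs 27 March – 30 October; the standard-time date in Umoth District, 27 October 2027, is inside that window, so Umoth District is at UTC−01:45.
18:00 UTC − 1h45m = 16:15 Umoth District.

16:15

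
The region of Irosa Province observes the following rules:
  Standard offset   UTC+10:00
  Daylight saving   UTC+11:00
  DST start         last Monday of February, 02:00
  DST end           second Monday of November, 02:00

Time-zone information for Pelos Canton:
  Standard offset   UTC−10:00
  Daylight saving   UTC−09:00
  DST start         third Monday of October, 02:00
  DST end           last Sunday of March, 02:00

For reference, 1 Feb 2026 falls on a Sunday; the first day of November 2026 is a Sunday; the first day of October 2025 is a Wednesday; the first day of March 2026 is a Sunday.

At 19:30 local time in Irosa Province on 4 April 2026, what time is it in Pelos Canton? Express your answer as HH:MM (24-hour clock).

1 February 2026 is a Sunday, so Mondays fall on 2, 9, 16, 23; the last is February 23.
1 November 2026 is a Sunday, so the first Monday is November 2 and the second is November 9.
4 April 2026 falls between 23 February and 9 November, so daylight saving is in effect and Irosa Province is at UTC+11:00.
19:30 Irosa Province − 11h = 08:30 UTC.
1 October 2025 is a Wednesday, so the first Monday is October 6 and the third is October 20.
1 March 2026 is a Sunday, so Sundays fall on 1, 8, 15, 22, 29; the last is March 29.
At the standard offset (UTC−10:00), 08:30 UTC − 10h = 22:30 Pelos Canton standard time (rolling into the previous day, 3 April 2026).
The standard-time date in Pelos Canton, 3 April 2026, does not fall between 20 October 2025 and 29 March 2026, so daylight saving is not in effect and Pelos Canton is at UTC−10:00.
08:30 UTC − 10h = 22:30 Pelos Canton (rolling into the previous day, 3 April 2026).

22:30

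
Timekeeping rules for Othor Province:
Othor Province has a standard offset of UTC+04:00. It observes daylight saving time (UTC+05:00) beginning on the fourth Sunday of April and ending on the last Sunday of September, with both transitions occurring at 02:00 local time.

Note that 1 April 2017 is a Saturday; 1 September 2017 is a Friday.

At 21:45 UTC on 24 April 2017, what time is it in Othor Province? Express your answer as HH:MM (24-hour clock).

1 April 2017 is a Saturday, so the first Sunday is April 2 and the fourth is April 23.
1 September 2017 is a Friday, so Sundays fall on 3, 10, 17, 24; the last is September 24.
At the standard offset (UTC+04:00), 21:45 UTC + 4h = 01:45 Othor Province standard time (rolling into the next day, 25 April 2017).
The standard-time date in Othor Province, 25 April 2017, lies within the daylight-saving period (23 April – 24 September), so Othor Province is on daylight time, UTC+05:00.
21:45 UTC + 5h = 02:45 local (rolling into the next day, 25 April 2017).

02:45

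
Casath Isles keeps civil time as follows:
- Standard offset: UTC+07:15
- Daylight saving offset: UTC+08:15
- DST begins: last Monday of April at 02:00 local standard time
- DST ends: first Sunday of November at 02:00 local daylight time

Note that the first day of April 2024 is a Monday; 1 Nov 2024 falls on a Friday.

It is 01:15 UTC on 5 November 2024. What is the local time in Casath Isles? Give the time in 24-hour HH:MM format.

08:30

1 April 2024 is a Monday, so Mondays fall on 1, 8, 15, 22, 29; the last is April 29.
1 November 2024 is a Friday, so the first Sunday is November 3.
At the standard offset (UTC+07:15), 01:15 UTC + 7h15m = 08:30 Casath Isles standard time.
The standard-time date in Casath Isles, 5 November 2024, is outside the daylight-saving period (29 April – 3 November), so Casath Isles is on standard time, UTC+07:15.
01:15 UTC + 7h15m = 08:30 local.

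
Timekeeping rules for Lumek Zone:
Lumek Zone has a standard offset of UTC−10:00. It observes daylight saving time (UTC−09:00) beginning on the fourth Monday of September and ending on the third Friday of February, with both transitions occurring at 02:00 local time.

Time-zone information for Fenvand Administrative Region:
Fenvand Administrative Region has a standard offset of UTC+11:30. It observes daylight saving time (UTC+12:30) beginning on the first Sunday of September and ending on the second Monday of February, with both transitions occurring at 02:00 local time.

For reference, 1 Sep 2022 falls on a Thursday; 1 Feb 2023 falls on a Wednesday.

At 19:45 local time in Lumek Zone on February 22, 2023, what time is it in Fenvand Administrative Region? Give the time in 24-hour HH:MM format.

1 September 2022 is a Thursday, so the first Monday is September 5 and the fourth is September 26.
1 February 2023 is a Wednesday, so the first Friday is February 3 and the third is February 17.
February 22, 2023 does not fall between 26 September 2022 and 17 February 2023, so daylight saving is not in effect and Lumek Zone is at UTC−10:00.
19:45 Lumek Zone + 10h = 05:45 UTC (rolling into the next day, 23 February 2023).
1 September 2022 is a Thursday, so the first Sunday is September 4.
1 February 2023 is a Wednesday, so the first Monday is February 6 and the second is February 13.
At the standard offset (UTC+11:30), 05:45 UTC + 11h30m = 17:15 Fenvand Administrative Region standard time.
The standard-time date in Fenvand Administrative Region, February 23, 2023, does not fall between 4 September 2022 and 13 February 2023, so daylight saving is not in effect and Fenvand Administrative Region is at UTC+11:30.
05:45 UTC + 11h30m = 17:15 Fenvand Administrative Region.

17:15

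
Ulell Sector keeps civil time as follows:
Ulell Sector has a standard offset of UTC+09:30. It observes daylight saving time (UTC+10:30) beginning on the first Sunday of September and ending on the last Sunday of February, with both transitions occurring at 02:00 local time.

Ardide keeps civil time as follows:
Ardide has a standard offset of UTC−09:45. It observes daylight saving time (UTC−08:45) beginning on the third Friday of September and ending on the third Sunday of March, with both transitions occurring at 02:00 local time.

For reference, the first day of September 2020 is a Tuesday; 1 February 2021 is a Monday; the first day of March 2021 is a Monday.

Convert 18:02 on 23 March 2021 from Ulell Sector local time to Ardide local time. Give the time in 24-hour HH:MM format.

1 September 2020 is a Tuesday, so the first Sunday is September 6.
1 February 2021 is a Monday, so Sundays fall on 7, 14, 21, 28; the last is February 28.
23 March 2021 is outside the daylight-saving period (6 September 2020 – 28 February 2021), so Ulell Sector is on standard time, UTC+09:30.
18:02 Ulell Sector − 9h30m = 08:32 UTC.
1 September 2020 is a Tuesday, so the first Friday is September 4 and the third is September 18.
1 March 2021 is a Monday, so the first Sunday is March 7 and the third is March 21.
At the standard offset (UTC−09:45), 08:32 UTC − 9h45m = 22:47 Ardide standard time (rolling into the previous day, 22 March 2021).
The standard-time date in Ardide, 22 March 2021, is outside the daylight-saving period (18 September 2020 – 21 March 2021), so Ardide is on standard time, UTC−09:45.
08:32 UTC − 9h45m = 22:47 Ardide (rolling into the previous day, 22 March 2021).

22:47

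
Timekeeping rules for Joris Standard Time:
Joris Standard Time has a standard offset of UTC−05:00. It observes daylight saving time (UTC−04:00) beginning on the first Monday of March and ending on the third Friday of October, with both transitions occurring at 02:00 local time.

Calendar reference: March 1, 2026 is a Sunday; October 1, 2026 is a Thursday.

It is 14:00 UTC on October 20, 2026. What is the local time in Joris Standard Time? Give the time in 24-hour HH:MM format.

1 March 2026 is a Sunday, so the first Monday is March 2.
1 October 2026 is a Thursday, so the first Friday is October 2 and the third is October 16.
At the standard offset (UTC−05:00), 14:00 UTC − 5h = 09:00 Joris Standard Time standard time.
Daylight saving runs 2 March – 16 October; the standard-time date in Joris Standard Time, October 20, 2026, is outside that window, so Joris Standard Time is on standard time at UTC−05:00.
14:00 UTC − 5h = 09:00 local.

09:00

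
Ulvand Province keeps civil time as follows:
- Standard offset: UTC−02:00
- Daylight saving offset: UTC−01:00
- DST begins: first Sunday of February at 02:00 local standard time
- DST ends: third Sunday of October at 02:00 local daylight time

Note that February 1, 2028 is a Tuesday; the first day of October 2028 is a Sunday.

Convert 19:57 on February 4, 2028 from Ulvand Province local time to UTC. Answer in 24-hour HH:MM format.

21:57

1 February 2028 is a Tuesday, so the first Sunday is February 6.
1 October 2028 is a Sunday, so the first Sunday is October 1 and the third is October 15.
February 4, 2028 is outside the daylight-saving period (6 February – 15 October), so Ulvand Province is on standard time, UTC−02:00.
19:57 local + 2h = 21:57 UTC.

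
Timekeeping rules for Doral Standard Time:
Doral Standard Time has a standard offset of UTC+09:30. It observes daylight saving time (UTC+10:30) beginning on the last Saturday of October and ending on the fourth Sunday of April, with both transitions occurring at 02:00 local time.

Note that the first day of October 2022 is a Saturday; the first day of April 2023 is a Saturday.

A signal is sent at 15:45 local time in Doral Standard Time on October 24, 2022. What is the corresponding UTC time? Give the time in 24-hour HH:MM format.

06:15

1 October 2022 is a Saturday, so Saturdays fall on 1, 8, 15, 22, 29; the last is October 29.
1 April 2023 is a Saturday, so the first Sunday is April 2 and the fourth is April 23.
October 24, 2022 does not fall between 29 October 2022 and 23 April 2023, so daylight saving is not in effect and Doral Standard Time is at UTC+09:30.
15:45 local − 9h30m = 06:15 UTC.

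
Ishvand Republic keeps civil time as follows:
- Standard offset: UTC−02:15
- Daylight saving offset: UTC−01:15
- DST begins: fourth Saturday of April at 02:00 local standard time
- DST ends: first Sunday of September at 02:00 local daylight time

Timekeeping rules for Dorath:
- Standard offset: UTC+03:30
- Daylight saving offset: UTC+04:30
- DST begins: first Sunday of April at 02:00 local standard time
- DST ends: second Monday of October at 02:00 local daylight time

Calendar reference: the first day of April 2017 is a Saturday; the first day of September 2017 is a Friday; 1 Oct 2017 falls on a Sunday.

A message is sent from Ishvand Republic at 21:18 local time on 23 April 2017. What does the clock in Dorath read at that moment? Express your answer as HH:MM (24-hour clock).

03:03

1 April 2017 is a Saturday, so the first Saturday is April 1 and the fourth is April 22.
1 September 2017 is a Friday, so the first Sunday is September 3.
Daylight saving runs 22 April – 3 September; 23 April 2017 is inside that window, so Ishvand Republic is at UTC−01:15.
21:18 Ishvand Republic + 1h15m = 22:33 UTC.
1 April 2017 is a Saturday, so the first Sunday is April 2.
1 October 2017 is a Sunday, so the first Monday is October 2 and the second is October 9.
At the standard offset (UTC+03:30), 22:33 UTC + 3h30m = 02:03 Dorath standard time (rolling into the next day, 24 April 2017).
The standard-time date in Dorath, 24 April 2017, falls between 2 April and 9 October, so daylight saving is in effect and Dorath is at UTC+04:30.
22:33 UTC + 4h30m = 03:03 Dorath (rolling into the next day, 24 April 2017).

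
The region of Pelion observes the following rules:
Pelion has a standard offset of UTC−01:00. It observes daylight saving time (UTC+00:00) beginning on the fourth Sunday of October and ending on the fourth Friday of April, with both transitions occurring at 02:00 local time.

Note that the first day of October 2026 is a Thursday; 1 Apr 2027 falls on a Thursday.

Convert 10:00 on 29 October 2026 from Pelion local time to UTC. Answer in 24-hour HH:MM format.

10:00

1 October 2026 is a Thursday, so the first Sunday is October 4 and the fourth is October 25.
1 April 2027 is a Thursday, so the first Friday is April 2 and the fourth is April 23.
29 October 2026 lies within the daylight-saving period (25 October 2026 – 23 April 2027), so Pelion is on daylight time, UTC+00:00.
10:00 local − 0h = 10:00 UTC.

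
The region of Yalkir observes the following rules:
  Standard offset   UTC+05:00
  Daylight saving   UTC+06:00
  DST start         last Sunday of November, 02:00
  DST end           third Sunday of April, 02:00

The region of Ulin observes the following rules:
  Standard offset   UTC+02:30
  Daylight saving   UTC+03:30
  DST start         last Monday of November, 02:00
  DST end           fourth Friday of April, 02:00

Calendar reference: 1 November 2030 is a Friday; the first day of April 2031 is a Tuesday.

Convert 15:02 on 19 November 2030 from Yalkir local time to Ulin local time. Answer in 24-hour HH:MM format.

12:32

1 November 2030 is a Friday, so Sundays fall on 3, 10, 17, 24; the last is November 24.
1 April 2031 is a Tuesday, so the first Sunday is April 6 and the third is April 20.
Daylight saving runs 24 November 2030 – 20 April 2031; 19 November 2030 is outside that window, so Yalkir is on standard time at UTC+05:00.
15:02 Yalkir − 5h = 10:02 UTC.
1 November 2030 is a Friday, so Mondays fall on 4, 11, 18, 25; the last is November 25.
1 April 2031 is a Tuesday, so the first Friday is April 4 and the fourth is April 25.
At the standard offset (UTC+02:30), 10:02 UTC + 2h30m = 12:32 Ulin standard time.
The standard-time date in Ulin, 19 November 2030, does not fall between 25 November 2030 and 25 April 2031, so daylight saving is not in effect and Ulin is at UTC+02:30.
10:02 UTC + 2h30m = 12:32 Ulin.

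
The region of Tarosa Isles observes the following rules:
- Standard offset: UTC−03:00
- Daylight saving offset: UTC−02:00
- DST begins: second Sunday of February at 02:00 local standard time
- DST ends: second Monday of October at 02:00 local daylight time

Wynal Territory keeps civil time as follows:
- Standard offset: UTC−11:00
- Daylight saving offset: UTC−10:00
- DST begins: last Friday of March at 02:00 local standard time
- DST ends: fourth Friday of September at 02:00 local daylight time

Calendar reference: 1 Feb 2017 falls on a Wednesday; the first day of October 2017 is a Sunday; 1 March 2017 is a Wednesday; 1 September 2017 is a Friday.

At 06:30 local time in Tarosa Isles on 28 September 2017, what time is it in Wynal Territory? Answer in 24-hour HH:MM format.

21:30

1 February 2017 is a Wednesday, so the first Sunday is February 5 and the second is February 12.
1 October 2017 is a Sunday, so the first Monday is October 2 and the second is October 9.
28 September 2017 lies within the daylight-saving period (12 February – 9 October), so Tarosa Isles is on daylight time, UTC−02:00.
06:30 Tarosa Isles + 2h = 08:30 UTC.
1 March 2017 is a Wednesday, so Fridays fall on 3, 10, 17, 24, 31; the last is March 31.
1 September 2017 is a Friday, so the first Friday is September 1 and the fourth is September 22.
At the standard offset (UTC−11:00), 08:30 UTC − 11h = 21:30 Wynal Territory standard time (rolling into the previous day, 27 September 2017).
The standard-time date in Wynal Territory, 27 September 2017, is outside the daylight-saving period (31 March – 22 September), so Wynal Territory is on standard time, UTC−11:00.
08:30 UTC − 11h = 21:30 Wynal Territory (rolling into the previous day, 27 September 2017).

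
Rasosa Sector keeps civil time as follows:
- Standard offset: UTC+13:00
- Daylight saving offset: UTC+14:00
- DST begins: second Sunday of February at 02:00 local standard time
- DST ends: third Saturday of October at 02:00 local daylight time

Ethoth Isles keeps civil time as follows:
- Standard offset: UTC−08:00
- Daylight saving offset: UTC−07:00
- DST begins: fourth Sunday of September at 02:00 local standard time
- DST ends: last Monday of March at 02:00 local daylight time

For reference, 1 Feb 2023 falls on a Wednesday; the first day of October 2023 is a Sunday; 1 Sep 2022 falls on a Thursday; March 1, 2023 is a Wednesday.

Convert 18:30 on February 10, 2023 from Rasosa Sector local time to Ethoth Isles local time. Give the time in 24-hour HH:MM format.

1 February 2023 is a Wednesday, so the first Sunday is February 5 and the second is February 12.
1 October 2023 is a Sunday, so the first Saturday is October 7 and the third is October 21.
February 10, 2023 is outside the daylight-saving period (12 February – 21 October), so Rasosa Sector is on standard time, UTC+13:00.
18:30 Rasosa Sector − 13h = 05:30 UTC.
1 September 2022 is a Thursday, so the first Sunday is September 4 and the fourth is September 25.
1 March 2023 is a Wednesday, so Mondays fall on 6, 13, 20, 27; the last is March 27.
At the standard offset (UTC−08:00), 05:30 UTC − 8h = 21:30 Ethoth Isles standard time (rolling into the previous day, 9 February 2023).
The standard-time date in Ethoth Isles, February 9, 2023, falls between 25 September 2022 and 27 March 2023, so daylight saving is in effect and Ethoth Isles is at UTC−07:00.
05:30 UTC − 7h = 22:30 Ethoth Isles (rolling into the previous day, 9 February 2023).

22:30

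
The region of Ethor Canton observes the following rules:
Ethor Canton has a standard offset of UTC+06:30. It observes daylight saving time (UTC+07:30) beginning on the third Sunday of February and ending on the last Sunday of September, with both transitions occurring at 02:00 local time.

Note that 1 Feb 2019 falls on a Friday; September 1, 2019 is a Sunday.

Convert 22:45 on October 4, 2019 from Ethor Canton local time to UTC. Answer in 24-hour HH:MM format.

1 February 2019 is a Friday, so the first Sunday is February 3 and the third is February 17.
1 September 2019 is a Sunday, so Sundays fall on 1, 8, 15, 22, 29; the last is September 29.
Daylight saving runs 17 February – 29 September; October 4, 2019 is outside that window, so Ethor Canton is on standard time at UTC+06:30.
22:45 local − 6h30m = 16:15 UTC.

16:15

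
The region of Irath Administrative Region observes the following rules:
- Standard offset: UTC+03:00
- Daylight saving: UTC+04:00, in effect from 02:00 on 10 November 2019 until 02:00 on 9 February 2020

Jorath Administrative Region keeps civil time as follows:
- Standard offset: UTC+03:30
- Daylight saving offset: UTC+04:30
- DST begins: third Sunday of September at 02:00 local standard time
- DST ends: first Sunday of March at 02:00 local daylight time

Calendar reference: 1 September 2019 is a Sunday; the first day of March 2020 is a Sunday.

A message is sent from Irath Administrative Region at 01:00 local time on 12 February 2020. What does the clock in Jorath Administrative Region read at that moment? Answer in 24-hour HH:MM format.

02:30

12 February 2020 does not fall between 10 November 2019 and 9 February 2020, so daylight saving is not in effect and Irath Administrative Region is at UTC+03:00.
01:00 Irath Administrative Region − 3h = 22:00 UTC (rolling into the previous day, 11 February 2020).
1 September 2019 is a Sunday, so the first Sunday is September 1 and the third is September 15.
1 March 2020 is a Sunday, so the first Sunday is March 1.
At the standard offset (UTC+03:30), 22:00 UTC + 3h30m = 01:30 Jorath Administrative Region standard time (rolling into the next day, 12 February 2020).
Daylight saving runs 15 September 2019 – 1 March 2020; the standard-time date in Jorath Administrative Region, 12 February 2020, is inside that window, so Jorath Administrative Region is at UTC+04:30.
22:00 UTC + 4h30m = 02:30 Jorath Administrative Region (rolling into the next day, 12 February 2020).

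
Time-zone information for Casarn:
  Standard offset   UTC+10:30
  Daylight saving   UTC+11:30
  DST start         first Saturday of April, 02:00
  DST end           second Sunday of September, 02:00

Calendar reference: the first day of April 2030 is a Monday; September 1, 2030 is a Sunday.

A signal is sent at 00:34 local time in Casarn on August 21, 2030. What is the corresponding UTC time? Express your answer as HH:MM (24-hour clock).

1 April 2030 is a Monday, so the first Saturday is April 6.
1 September 2030 is a Sunday, so the first Sunday is September 1 and the second is September 8.
Daylight saving runs 6 April – 8 September; August 21, 2030 is inside that window, so Casarn is at UTC+11:30.
00:34 local − 11h30m = 13:04 UTC (rolling into the previous day, 20 August 2030).

13:04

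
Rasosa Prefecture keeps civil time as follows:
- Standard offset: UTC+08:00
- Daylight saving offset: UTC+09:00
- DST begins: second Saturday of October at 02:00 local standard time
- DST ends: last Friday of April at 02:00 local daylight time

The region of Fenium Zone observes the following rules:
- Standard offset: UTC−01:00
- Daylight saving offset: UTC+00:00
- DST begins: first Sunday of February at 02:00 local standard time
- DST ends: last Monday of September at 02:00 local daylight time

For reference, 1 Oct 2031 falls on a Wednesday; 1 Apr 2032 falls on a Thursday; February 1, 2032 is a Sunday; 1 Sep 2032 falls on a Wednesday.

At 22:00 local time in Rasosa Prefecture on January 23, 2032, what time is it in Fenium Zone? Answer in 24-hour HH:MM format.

1 October 2031 is a Wednesday, so the first Saturday is October 4 and the second is October 11.
1 April 2032 is a Thursday, so Fridays fall on 2, 9, 16, 23, 30; the last is April 30.
January 23, 2032 falls between 11 October 2031 and 30 April 2032, so daylight saving is in effect and Rasosa Prefecture is at UTC+09:00.
22:00 Rasosa Prefecture − 9h = 13:00 UTC.
1 February 2032 is a Sunday, so the first Sunday is February 1.
1 September 2032 is a Wednesday, so Mondays fall on 6, 13, 20, 27; the last is September 27.
At the standard offset (UTC−01:00), 13:00 UTC − 1h = 12:00 Fenium Zone standard time.
The standard-time date in Fenium Zone, January 23, 2032, does not fall between 1 February and 27 September, so daylight saving is not in effect and Fenium Zone is at UTC−01:00.
13:00 UTC − 1h = 12:00 Fenium Zone.

12:00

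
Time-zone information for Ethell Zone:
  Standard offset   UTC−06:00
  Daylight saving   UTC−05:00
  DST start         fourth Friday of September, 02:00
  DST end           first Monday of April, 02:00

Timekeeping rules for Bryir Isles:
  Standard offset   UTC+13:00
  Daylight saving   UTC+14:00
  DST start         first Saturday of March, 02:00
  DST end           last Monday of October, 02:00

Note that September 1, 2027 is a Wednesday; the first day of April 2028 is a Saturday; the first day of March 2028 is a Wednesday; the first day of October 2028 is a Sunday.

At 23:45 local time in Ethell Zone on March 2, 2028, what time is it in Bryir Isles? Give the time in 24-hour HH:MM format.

1 September 2027 is a Wednesday, so the first Friday is September 3 and the fourth is September 24.
1 April 2028 is a Saturday, so the first Monday is April 3.
Daylight saving runs 24 September 2027 – 3 April 2028; March 2, 2028 is inside that window, so Ethell Zone is at UTC−05:00.
23:45 Ethell Zone + 5h = 04:45 UTC (rolling into the next day, 3 March 2028).
1 March 2028 is a Wednesday, so the first Saturday is March 4.
1 October 2028 is a Sunday, so Mondays fall on 2, 9, 16, 23, 30; the last is October 30.
At the standard offset (UTC+13:00), 04:45 UTC + 13h = 17:45 Bryir Isles standard time.
Daylight saving runs 4 March – 30 October; the standard-time date in Bryir Isles, March 3, 2028, is outside that window, so Bryir Isles is on standard time at UTC+13:00.
04:45 UTC + 13h = 17:45 Bryir Isles.

17:45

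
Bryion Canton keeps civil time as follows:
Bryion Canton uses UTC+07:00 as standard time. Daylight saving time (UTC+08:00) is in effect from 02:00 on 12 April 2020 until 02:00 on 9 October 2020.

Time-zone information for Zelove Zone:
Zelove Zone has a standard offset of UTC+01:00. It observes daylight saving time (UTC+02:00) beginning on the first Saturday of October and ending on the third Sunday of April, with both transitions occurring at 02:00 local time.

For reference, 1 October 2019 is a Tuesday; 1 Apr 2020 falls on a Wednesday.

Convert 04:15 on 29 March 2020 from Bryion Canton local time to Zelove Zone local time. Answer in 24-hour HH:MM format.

29 March 2020 is outside the daylight-saving period (12 April – 9 October), so Bryion Canton is on standard time, UTC+07:00.
04:15 Bryion Canton − 7h = 21:15 UTC (rolling into the previous day, 28 March 2020).
1 October 2019 is a Tuesday, so the first Saturday is October 5.
1 April 2020 is a Wednesday, so the first Sunday is April 5 and the third is April 19.
At the standard offset (UTC+01:00), 21:15 UTC + 1h = 22:15 Zelove Zone standard time.
The standard-time date in Zelove Zone, 28 March 2020, falls between 5 October 2019 and 19 April 2020, so daylight saving is in effect and Zelove Zone is at UTC+02:00.
21:15 UTC + 2h = 23:15 Zelove Zone.

23:15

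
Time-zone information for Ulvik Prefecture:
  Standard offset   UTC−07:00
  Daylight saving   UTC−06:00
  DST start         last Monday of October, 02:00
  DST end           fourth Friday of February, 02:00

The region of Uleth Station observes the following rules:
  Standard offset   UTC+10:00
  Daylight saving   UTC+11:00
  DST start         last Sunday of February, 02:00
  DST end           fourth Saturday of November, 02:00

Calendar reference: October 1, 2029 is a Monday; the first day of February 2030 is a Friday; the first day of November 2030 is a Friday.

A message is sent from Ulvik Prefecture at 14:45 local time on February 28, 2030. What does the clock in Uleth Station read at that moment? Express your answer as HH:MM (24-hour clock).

1 October 2029 is a Monday, so Mondays fall on 1, 8, 15, 22, 29; the last is October 29.
1 February 2030 is a Friday, so the first Friday is February 1 and the fourth is February 22.
Daylight saving runs 29 October 2029 – 22 February 2030; February 28, 2030 is outside that window, so Ulvik Prefecture is on standard time at UTC−07:00.
14:45 Ulvik Prefecture + 7h = 21:45 UTC.
1 February 2030 is a Friday, so Sundays fall on 3, 10, 17, 24; the last is February 24.
1 November 2030 is a Friday, so the first Saturday is November 2 and the fourth is November 23.
At the standard offset (UTC+10:00), 21:45 UTC + 10h = 07:45 Uleth Station standard time (rolling into the next day, 1 March 2030).
The standard-time date in Uleth Station, March 1, 2030, lies within the daylight-saving period (24 February – 23 November), so Uleth Station is on daylight time, UTC+11:00.
21:45 UTC + 11h = 08:45 Uleth Station (rolling into the next day, 1 March 2030).

08:45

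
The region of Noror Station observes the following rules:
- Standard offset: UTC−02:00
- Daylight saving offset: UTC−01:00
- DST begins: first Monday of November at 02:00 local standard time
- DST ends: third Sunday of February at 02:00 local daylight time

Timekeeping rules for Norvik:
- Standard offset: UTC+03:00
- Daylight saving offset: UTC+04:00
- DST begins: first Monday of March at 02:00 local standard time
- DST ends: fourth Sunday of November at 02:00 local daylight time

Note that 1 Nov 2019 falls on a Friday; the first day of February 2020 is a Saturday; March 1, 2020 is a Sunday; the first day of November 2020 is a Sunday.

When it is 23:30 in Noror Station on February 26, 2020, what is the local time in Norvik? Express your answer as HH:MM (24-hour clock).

04:30

1 November 2019 is a Friday, so the first Monday is November 4.
1 February 2020 is a Saturday, so the first Sunday is February 2 and the third is February 16.
February 26, 2020 does not fall between 4 November 2019 and 16 February 2020, so daylight saving is not in effect and Noror Station is at UTC−02:00.
23:30 Noror Station + 2h = 01:30 UTC (rolling into the next day, 27 February 2020).
1 March 2020 is a Sunday, so the first Monday is March 2.
1 November 2020 is a Sunday, so the first Sunday is November 1 and the fourth is November 22.
At the standard offset (UTC+03:00), 01:30 UTC + 3h = 04:30 Norvik standard time.
The standard-time date in Norvik, February 27, 2020, does not fall between 2 March and 22 November, so daylight saving is not in effect and Norvik is at UTC+03:00.
01:30 UTC + 3h = 04:30 Norvik.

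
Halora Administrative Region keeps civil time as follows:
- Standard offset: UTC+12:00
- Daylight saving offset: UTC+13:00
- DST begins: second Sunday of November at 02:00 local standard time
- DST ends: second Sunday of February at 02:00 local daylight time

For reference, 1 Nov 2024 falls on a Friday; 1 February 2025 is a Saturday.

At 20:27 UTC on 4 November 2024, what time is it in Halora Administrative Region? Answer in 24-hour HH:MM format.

1 November 2024 is a Friday, so the first Sunday is November 3 and the second is November 10.
1 February 2025 is a Saturday, so the first Sunday is February 2 and the second is February 9.
At the standard offset (UTC+12:00), 20:27 UTC + 12h = 08:27 Halora Administrative Region standard time (rolling into the next day, 5 November 2024).
The standard-time date in Halora Administrative Region, 5 November 2024, does not fall between 10 November 2024 and 9 February 2025, so daylight saving is not in effect and Halora Administrative Region is at UTC+12:00.
20:27 UTC + 12h = 08:27 local (rolling into the next day, 5 November 2024).

08:27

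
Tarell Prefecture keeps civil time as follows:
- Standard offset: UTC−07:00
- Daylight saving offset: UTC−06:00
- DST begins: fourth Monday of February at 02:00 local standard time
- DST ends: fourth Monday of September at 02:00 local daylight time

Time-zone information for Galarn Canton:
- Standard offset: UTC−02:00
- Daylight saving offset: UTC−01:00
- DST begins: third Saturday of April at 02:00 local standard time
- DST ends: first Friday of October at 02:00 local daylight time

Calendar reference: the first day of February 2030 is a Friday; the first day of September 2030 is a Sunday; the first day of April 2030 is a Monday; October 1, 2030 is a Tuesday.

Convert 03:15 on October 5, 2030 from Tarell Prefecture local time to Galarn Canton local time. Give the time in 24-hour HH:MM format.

08:15

1 February 2030 is a Friday, so the first Monday is February 4 and the fourth is February 25.
1 September 2030 is a Sunday, so the first Monday is September 2 and the fourth is September 23.
October 5, 2030 does not fall between 25 February and 23 September, so daylight saving is not in effect and Tarell Prefecture is at UTC−07:00.
03:15 Tarell Prefecture + 7h = 10:15 UTC.
1 April 2030 is a Monday, so the first Saturday is April 6 and the third is April 20.
1 October 2030 is a Tuesday, so the first Friday is October 4.
At the standard offset (UTC−02:00), 10:15 UTC − 2h = 08:15 Galarn Canton standard time.
The standard-time date in Galarn Canton, October 5, 2030, is outside the daylight-saving period (20 April – 4 October), so Galarn Canton is on standard time, UTC−02:00.
10:15 UTC − 2h = 08:15 Galarn Canton.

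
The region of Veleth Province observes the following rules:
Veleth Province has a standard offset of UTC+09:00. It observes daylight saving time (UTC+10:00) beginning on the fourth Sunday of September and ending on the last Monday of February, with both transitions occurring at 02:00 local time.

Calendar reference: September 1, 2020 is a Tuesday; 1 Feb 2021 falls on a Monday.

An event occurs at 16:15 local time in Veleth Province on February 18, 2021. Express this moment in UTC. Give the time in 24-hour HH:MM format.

1 September 2020 is a Tuesday, so the first Sunday is September 6 and the fourth is September 27.
1 February 2021 is a Monday, so Mondays fall on 1, 8, 15, 22; the last is February 22.
February 18, 2021 falls between 27 September 2020 and 22 February 2021, so daylight saving is in effect and Veleth Province is at UTC+10:00.
16:15 local − 10h = 06:15 UTC.

06:15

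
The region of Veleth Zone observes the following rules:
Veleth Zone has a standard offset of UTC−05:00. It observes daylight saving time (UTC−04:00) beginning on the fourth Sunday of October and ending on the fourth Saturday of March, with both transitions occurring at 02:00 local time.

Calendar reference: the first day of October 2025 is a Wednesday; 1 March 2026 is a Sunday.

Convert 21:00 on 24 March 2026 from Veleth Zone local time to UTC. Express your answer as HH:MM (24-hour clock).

01:00

1 October 2025 is a Wednesday, so the first Sunday is October 5 and the fourth is October 26.
1 March 2026 is a Sunday, so the first Saturday is March 7 and the fourth is March 28.
24 March 2026 lies within the daylight-saving period (26 October 2025 – 28 March 2026), so Veleth Zone is on daylight time, UTC−04:00.
21:00 local + 4h = 01:00 UTC (rolling into the next day, 25 March 2026).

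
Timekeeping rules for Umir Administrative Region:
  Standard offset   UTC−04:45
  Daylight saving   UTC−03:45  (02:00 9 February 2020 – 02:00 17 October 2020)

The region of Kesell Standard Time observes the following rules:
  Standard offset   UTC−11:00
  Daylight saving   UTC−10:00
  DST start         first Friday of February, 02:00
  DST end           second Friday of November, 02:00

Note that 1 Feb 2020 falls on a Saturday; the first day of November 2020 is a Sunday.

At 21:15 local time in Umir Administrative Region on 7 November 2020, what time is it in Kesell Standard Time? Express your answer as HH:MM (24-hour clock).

7 November 2020 is outside the daylight-saving period (9 February – 17 October), so Umir Administrative Region is on standard time, UTC−04:45.
21:15 Umir Administrative Region + 4h45m = 02:00 UTC (rolling into the next day, 8 November 2020).
1 February 2020 is a Saturday, so the first Friday is February 7.
1 November 2020 is a Sunday, so the first Friday is November 6 and the second is November 13.
At the standard offset (UTC−11:00), 02:00 UTC − 11h = 15:00 Kesell Standard Time standard time (rolling into the previous day, 7 November 2020).
Daylight saving runs 7 February – 13 November; the standard-time date in Kesell Standard Time, 7 November 2020, is inside that window, so Kesell Standard Time is at UTC−10:00.
02:00 UTC − 10h = 16:00 Kesell Standard Time (rolling into the previous day, 7 November 2020).

16:00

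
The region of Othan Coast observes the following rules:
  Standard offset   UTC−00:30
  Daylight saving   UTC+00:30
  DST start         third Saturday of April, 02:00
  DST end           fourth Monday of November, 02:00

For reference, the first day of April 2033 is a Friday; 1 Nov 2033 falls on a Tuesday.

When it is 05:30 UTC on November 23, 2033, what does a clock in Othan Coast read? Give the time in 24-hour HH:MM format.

1 April 2033 is a Friday, so the first Saturday is April 2 and the third is April 16.
1 November 2033 is a Tuesday, so the first Monday is November 7 and the fourth is November 28.
At the standard offset (UTC−00:30), 05:30 UTC − 0h30m = 05:00 Othan Coast standard time.
The standard-time date in Othan Coast, November 23, 2033, falls between 16 April and 28 November, so daylight saving is in effect and Othan Coast is at UTC+00:30.
05:30 UTC + 0h30m = 06:00 local.

06:00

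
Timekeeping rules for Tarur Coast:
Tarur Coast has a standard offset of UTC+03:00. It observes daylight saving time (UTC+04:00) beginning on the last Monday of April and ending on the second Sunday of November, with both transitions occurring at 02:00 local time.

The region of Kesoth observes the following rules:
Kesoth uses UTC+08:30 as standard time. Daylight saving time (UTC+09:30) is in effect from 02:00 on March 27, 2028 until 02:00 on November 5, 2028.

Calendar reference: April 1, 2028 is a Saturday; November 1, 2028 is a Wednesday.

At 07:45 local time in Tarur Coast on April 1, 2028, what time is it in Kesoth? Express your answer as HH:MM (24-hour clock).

1 April 2028 is a Saturday, so Mondays fall on 3, 10, 17, 24; the last is April 24.
1 November 2028 is a Wednesday, so the first Sunday is November 5 and the second is November 12.
April 1, 2028 does not fall between 24 April and 12 November, so daylight saving is not in effect and Tarur Coast is at UTC+03:00.
07:45 Tarur Coast − 3h = 04:45 UTC.
At the standard offset (UTC+08:30), 04:45 UTC + 8h30m = 13:15 Kesoth standard time.
The standard-time date in Kesoth, April 1, 2028, lies within the daylight-saving period (27 March – 5 November), so Kesoth is on daylight time, UTC+09:30.
04:45 UTC + 9h30m = 14:15 Kesoth.

14:15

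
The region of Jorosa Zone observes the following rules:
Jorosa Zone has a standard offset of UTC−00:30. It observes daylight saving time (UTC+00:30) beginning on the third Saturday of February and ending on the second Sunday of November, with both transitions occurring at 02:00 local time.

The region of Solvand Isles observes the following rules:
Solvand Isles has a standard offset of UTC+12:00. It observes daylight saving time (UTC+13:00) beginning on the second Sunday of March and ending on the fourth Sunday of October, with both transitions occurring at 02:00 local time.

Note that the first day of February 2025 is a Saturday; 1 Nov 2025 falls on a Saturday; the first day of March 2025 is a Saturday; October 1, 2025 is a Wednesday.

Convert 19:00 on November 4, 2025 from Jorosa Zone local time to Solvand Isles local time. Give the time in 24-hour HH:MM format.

06:30

1 February 2025 is a Saturday, so the first Saturday is February 1 and the third is February 15.
1 November 2025 is a Saturday, so the first Sunday is November 2 and the second is November 9.
November 4, 2025 lies within the daylight-saving period (15 February – 9 November), so Jorosa Zone is on daylight time, UTC+00:30.
19:00 Jorosa Zone − 0h30m = 18:30 UTC.
1 March 2025 is a Saturday, so the first Sunday is March 2 and the second is March 9.
1 October 2025 is a Wednesday, so the first Sunday is October 5 and the fourth is October 26.
At the standard offset (UTC+12:00), 18:30 UTC + 12h = 06:30 Solvand Isles standard time (rolling into the next day, 5 November 2025).
The standard-time date in Solvand Isles, November 5, 2025, does not fall between 9 March and 26 October, so daylight saving is not in effect and Solvand Isles is at UTC+12:00.
18:30 UTC + 12h = 06:30 Solvand Isles (rolling into the next day, 5 November 2025).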